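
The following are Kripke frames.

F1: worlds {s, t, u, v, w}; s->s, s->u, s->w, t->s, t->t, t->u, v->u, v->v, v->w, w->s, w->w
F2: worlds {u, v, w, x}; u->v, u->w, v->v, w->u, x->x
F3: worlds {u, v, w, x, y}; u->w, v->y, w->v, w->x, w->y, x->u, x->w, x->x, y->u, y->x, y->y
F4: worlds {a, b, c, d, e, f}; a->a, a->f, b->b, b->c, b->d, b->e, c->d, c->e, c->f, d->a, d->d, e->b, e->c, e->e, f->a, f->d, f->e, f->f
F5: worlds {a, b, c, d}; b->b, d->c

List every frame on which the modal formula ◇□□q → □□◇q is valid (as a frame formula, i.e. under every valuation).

Frame correspondent (Sahlqvist): ∀x ∀y ∀z ((xRy ∧ xR²z) → ∃w (yR²w ∧ zRw)) — i.e. a generalized confluence (Geach) condition.
F1: fails — sRs, sR²u but no w* with sR²w* and uRw*.
F2: condition met.
F3: fails — wRv, wR²u but no t with vR²t and uRt.
F4: fails — bRd, bR²e but no w with dR²w and eRw.
F5: condition met.
Valid on: F2, F5.

F2, F5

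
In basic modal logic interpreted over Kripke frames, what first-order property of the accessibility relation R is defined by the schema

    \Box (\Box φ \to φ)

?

Suppose □(□φ→φ) is valid. Take Rxy and set V(φ)={w : Ryw}. Then at y, □φ holds; since □(□φ→φ) at x, □φ→φ at y, so φ at y, i.e. Ryy.

shift-reflexivity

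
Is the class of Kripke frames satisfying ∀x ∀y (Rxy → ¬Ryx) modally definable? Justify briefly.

Modal frame validity is preserved under surjective bounded morphisms.
The 3-cycle (worlds w0,w1,w2 with w0→w1→w2→w0) is asymmetric. Mapping every world to a single reflexive point • is a surjective bounded morphism, and the reflexive point is not asymmetric (R•• but asymmetry requires ¬R••).
So no modal formula (or set of formulas) defines exactly the asymmetric frames.

Not definable by any modal formula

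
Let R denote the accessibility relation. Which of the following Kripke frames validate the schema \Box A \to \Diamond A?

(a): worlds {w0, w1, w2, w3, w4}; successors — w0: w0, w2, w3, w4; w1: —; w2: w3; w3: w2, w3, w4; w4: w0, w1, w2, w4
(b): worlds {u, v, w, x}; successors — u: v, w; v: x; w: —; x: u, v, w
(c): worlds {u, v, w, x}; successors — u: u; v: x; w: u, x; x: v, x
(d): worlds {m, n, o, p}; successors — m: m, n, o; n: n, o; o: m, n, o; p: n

This is the axiom for seriality; its first-order frame correspondent is \forall x \exists y Rxy.
(a): fails — world w1 has no successor.
(b): fails — world w has no successor.
(c): satisfies the condition.
(d): satisfies the condition.
Valid on: (c), (d).

(c), (d)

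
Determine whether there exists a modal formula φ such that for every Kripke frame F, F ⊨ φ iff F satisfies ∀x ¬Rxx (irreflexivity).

Modal frame validity is preserved under surjective bounded morphisms.
The 5-cycle (worlds s,t,u,v,w with s→t→u→v→w→s) is irreflexive, and the map sending every world to a single reflexive point • is a surjective bounded morphism (forth: every edge maps to (•,•); back: every world has a successor). So any modal formula valid on the 5-cycle is also valid on the reflexive point, which is not irreflexive.
Hence irreflexivity is not modally definable.

Not definable by any modal formula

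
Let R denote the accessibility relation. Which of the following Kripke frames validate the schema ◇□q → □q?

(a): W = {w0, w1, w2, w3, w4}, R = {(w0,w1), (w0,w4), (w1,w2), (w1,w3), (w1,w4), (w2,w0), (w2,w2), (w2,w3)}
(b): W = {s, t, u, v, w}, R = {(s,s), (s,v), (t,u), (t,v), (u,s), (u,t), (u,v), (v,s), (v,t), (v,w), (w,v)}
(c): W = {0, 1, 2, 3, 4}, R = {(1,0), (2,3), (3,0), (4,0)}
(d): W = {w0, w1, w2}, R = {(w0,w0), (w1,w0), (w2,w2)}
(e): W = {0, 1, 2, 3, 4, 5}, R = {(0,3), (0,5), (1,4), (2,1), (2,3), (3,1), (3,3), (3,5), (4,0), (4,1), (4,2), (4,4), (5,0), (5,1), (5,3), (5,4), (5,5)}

(d)

The schema corresponds to the Euclidean property: ∀x ∀y ∀z (Rxy ∧ Rxz → Ryz).
(a): fails — Rw0w4 and Rw0w4 but not Rw4w4.
(b): fails — Rsv and Rsv but not Rvv.
(c): fails — R10 and R10 but not R00.
(d): condition met.
(e): fails — R21 and R23 but not R13.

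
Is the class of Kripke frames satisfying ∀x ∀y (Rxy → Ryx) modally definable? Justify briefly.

This is a Sahlqvist condition; the B axiom r → □◇r defines it.

Yes — defined by r → □◇r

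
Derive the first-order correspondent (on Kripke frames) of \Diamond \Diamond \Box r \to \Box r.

This is a Sahlqvist (Geach-type) schema ◇^2□^1r → □^1◇^0r.
First-order correspondent: \forall x \forall y \forall z ((x R^2 y \wedge xRz) \to \exists w (yRw \wedge z = w)).

\forall x \forall y \forall z ((x R^2 y \wedge xRz) \to \exists w (yRw \wedge z = w))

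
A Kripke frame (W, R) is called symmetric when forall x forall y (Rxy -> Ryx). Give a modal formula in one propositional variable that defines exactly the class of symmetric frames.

r → □◇r

The condition is symmetry. The B schema r → □◇r defines it.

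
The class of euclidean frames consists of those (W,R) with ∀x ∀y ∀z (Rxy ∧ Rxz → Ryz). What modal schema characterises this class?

A defining formula is ◇q → □◇q (the 5 axiom).
Suppose ◇q→□◇q is valid. Take Rxy, Rxz and set V(q)={y}. Then ◇q at x, so □◇q at x, so ◇q at z, so some w with Rzw has q; w=y, i.e. Rzy. By symmetry of the argument, Ryz.

◇q → □◇q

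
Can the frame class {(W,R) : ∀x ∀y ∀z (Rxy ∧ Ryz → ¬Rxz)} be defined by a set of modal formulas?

No

Any modally definable frame class is closed under surjective bounded morphisms.
The 5-cycle (worlds w0,w1,w2,w3,w4 with w0→w1→w2→w3→w4→w0) is intransitive. Mapping every world to a single reflexive point • is a surjective bounded morphism; the reflexive point is not intransitive (R••∧R•• but R••).
So the class is not modally definable.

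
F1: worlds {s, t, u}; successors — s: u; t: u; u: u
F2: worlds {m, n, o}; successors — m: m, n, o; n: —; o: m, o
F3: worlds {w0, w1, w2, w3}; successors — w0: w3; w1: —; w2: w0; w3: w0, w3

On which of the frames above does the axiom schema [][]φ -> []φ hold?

F1, F2

Frame correspondent (Sahlqvist): forall x forall y (Rxy -> exists z (Rxz & Rzy)) — i.e. density.
F1: condition met.
F2: condition met.
F3: fails — Rw2w0 but no z with Rw2z and Rzw0.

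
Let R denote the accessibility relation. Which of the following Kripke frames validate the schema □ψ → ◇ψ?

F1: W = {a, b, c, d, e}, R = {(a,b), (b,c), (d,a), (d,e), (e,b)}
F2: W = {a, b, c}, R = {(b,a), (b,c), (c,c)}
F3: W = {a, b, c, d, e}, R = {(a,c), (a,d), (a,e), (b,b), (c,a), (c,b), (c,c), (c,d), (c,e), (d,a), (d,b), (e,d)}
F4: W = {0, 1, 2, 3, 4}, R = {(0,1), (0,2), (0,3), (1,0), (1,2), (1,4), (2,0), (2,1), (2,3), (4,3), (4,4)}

This is the axiom for seriality; its first-order frame correspondent is ∀x ∃y Rxy.
F1: fails — world c has no successor.
F2: fails — world a has no successor.
F3: condition met.
F4: fails — world 3 has no successor.

F3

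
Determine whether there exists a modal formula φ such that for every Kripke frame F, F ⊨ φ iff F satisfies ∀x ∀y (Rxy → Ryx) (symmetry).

The condition is symmetry. A defining modal formula is q → □◇q.
Suppose q→□◇q is valid. Take Rxy and set V(q)={x}. Then q at x, so □◇q at x, so ◇q at y, so some z with Ryz has q; z=x, i.e. Ryx.

Yes, by q → □◇q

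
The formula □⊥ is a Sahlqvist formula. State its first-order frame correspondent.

emptiness of R

□⊥ is valid iff no world has any successor (otherwise □⊥ fails at any world with one).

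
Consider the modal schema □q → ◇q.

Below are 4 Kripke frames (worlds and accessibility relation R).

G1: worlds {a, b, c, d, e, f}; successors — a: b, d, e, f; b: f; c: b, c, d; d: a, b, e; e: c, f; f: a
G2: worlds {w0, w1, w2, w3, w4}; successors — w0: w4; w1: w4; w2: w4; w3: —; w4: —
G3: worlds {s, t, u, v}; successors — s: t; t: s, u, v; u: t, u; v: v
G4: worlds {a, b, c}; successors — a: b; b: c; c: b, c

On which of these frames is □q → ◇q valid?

Frame correspondent (Sahlqvist): ∀x ∃y Rxy — i.e. seriality.
G1: ✓.
G2: fails — world w3 has no successor.
G3: ✓.
G4: ✓.

G1, G3, G4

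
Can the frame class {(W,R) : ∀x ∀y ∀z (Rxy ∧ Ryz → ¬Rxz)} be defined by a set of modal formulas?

If a class were modally definable it would be closed under surjective bounded morphisms (Goldblatt–Thomason).
The 7-cycle (worlds 0,1,2,3,4,5,6 with 0→1→2→3→4→5→6→0) is intransitive. Mapping every world to a single reflexive point • is a surjective bounded morphism; the reflexive point is not intransitive (R••∧R•• but R••).
So no modal formula (or set of formulas) defines exactly the intransitive frames.

Not definable by any modal formula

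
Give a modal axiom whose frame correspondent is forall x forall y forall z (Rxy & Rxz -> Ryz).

A defining formula is ◇p → □◇p (the 5 axiom).
Suppose ◇p→□◇p is valid. Take Rxy, Rxz and set V(p)={y}. Then ◇p at x, so □◇p at x, so ◇p at z, so some w with Rzw has p; w=y, i.e. Rzy. By symmetry of the argument, Ryz.

◇p → □◇p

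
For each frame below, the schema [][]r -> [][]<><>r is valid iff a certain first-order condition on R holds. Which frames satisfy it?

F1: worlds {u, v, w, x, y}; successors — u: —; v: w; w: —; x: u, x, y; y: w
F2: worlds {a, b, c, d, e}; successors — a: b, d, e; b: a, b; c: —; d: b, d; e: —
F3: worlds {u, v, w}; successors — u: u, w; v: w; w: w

F3

The schema corresponds to a generalized confluence (Geach) condition: forall x forall z (x R^2 z -> exists w (x R^2 w & z R^2 w)).
F1: fails — xR²u but no t with xR²t and uR²t.
F2: fails — bR²e but no w with bR²w and eR²w.
F3: condition met.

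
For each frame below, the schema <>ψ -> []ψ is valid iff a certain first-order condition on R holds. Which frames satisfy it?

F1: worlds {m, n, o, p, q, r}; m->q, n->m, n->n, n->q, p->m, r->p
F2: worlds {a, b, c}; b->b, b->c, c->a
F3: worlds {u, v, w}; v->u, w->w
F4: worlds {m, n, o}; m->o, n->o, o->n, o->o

F3

Frame correspondent (Sahlqvist): forall x forall y forall z (Rxy & Rxz -> y = z) — i.e. partial functionality.
F1: fails — n sees both m and n.
F2: fails — b sees both b and c.
F3: condition met.
F4: fails — o sees both n and o.
Valid on: F3.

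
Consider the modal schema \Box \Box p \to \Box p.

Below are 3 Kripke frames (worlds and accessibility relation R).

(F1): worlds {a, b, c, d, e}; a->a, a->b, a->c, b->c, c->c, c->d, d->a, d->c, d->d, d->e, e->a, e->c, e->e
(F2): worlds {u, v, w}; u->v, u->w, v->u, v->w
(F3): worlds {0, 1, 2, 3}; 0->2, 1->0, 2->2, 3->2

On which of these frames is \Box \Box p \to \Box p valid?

(F1)

Frame correspondent (Sahlqvist): \forall x \forall y (Rxy \to \exists z (Rxz \wedge Rzy)) — i.e. density.
(F1): holds.
(F2): fails — Ruv but no z with Ruz and Rzv.
(F3): fails — R10 but no z with R1z and Rz0.
Valid on: (F1).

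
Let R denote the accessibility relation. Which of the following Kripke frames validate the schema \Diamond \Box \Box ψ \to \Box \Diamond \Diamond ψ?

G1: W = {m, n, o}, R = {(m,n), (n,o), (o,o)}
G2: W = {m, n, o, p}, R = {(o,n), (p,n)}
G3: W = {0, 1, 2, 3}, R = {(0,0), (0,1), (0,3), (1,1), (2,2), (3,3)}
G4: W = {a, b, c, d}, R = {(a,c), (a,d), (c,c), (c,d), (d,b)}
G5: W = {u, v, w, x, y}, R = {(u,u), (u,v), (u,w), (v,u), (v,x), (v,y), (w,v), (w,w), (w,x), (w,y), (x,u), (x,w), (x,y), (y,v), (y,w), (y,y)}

This is the axiom for a generalized confluence (Geach) condition; its first-order frame correspondent is \forall x \forall y \forall z ((xRy \wedge xRz) \to \exists w (y R^2 w \wedge z R^2 w)).
G1: ✓.
G2: fails — oRn, oRn but no w with nR²w and nR²w.
G3: fails — 0R1, 0R3 but no w with 1R²w and 3R²w.
G4: fails — aRc, aRd but no w with cR²w and dR²w.
G5: ✓.

G1, G5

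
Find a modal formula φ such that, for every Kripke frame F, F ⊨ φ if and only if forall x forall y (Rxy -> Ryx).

The condition is symmetry. The B schema s → □◇s defines it.
Suppose s→□◇s is valid. Take Rxy and set V(s)={x}. Then s at x, so □◇s at x, so ◇s at y, so some z with Ryz has s; z=x, i.e. Ryx.

s → □◇s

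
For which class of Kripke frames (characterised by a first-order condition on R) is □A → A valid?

reflexivity

Suppose □A→A is valid. At any x set V(A)={w : Rxw}. Then □A holds at x, so A holds at x, i.e. Rxx.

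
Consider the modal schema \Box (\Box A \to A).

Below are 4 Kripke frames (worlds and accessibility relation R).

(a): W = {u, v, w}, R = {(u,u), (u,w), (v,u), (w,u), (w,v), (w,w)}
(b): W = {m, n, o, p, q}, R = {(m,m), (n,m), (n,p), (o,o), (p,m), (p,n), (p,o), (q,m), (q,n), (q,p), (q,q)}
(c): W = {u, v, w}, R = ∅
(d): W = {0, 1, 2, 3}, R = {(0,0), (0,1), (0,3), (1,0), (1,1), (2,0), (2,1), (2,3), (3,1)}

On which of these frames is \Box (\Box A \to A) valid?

(c)

The schema corresponds to shift-reflexivity: \forall x \forall y (Rxy \to Ryy).
(a): fails — Rwv but not Rvv.
(b): fails — Rpn but not Rnn.
(c): condition met.
(d): fails — R23 but not R33.
Valid on: (c).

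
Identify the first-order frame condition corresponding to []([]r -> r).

shift-reflexivity: forall x forall y (Rxy -> Ryy)

Suppose □(□r→r) is valid. Take Rxy and set V(r)={w : Ryw}. Then at y, □r holds; since □(□r→r) at x, □r→r at y, so r at y, i.e. Ryy.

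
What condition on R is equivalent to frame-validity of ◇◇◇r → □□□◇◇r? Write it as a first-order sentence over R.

∀x ∀y ∀z ((xR³y ∧ xR³z) → ∃w (y = w ∧ zR²w))

This is a Sahlqvist (Geach-type) schema ◇^3□^0r → □^3◇^2r.
First-order correspondent: ∀x ∀y ∀z ((xR³y ∧ xR³z) → ∃w (y = w ∧ zR²w)).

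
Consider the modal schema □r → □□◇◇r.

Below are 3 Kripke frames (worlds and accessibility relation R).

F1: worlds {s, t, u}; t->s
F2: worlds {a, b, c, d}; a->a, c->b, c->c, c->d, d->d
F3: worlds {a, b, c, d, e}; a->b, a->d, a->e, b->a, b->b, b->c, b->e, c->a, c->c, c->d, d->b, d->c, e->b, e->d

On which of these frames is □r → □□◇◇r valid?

The schema corresponds to a generalized confluence (Geach) condition: ∀x ∀z (xR²z → ∃w (xRw ∧ zR²w)).
F1: satisfies the condition.
F2: fails — cR²b but no w with cRw and bR²w.
F3: satisfies the condition.

F1, F3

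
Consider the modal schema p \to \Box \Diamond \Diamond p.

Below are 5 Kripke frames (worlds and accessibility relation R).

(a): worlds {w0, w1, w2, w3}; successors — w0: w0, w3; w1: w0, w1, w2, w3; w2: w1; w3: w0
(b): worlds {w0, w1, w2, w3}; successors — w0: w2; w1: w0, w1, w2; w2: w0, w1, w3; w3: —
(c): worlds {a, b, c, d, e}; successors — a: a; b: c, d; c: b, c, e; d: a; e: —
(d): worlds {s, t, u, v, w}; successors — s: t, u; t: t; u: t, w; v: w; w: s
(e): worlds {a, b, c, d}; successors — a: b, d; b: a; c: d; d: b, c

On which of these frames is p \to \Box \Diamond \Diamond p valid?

Frame correspondent (Sahlqvist): \forall x \forall z (xRz \to \exists w (x = w \wedge z R^2 w)) — i.e. a generalized confluence (Geach) condition.
(a): fails — w1Rw0 but no w with w1=w and w0R²w.
(b): fails — w2Rw0 but no w with w2=w and w0R²w.
(c): fails — bRd but no w with b=w and dR²w.
(d): fails — sRt but no w* with s=w* and tR²w*.
(e): fails — aRb but no w with a=w and bR²w.
Valid on no frame.

none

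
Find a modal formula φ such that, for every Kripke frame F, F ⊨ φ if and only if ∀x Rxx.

A defining formula is □r → r (the T axiom).

□r → r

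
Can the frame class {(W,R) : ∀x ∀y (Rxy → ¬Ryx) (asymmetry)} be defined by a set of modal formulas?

No — not modally definable

If a class were modally definable it would be closed under surjective bounded morphisms (Goldblatt–Thomason).
The 3-cycle (worlds a,b,c with a→b→c→a) is asymmetric. Mapping every world to a single reflexive point • is a surjective bounded morphism, and the reflexive point is not asymmetric (R•• but asymmetry requires ¬R••).
Hence asymmetry is not modally definable.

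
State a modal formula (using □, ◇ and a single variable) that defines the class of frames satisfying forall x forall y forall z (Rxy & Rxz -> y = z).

The condition is partial functionality. The CD schema ◇r → □r defines it.
Suppose ◇r→□r is valid. Take Rxy, Rxz and set V(r)={y}. Then ◇r at x, so □r at x, so r at z, i.e. z=y.

◇r → □r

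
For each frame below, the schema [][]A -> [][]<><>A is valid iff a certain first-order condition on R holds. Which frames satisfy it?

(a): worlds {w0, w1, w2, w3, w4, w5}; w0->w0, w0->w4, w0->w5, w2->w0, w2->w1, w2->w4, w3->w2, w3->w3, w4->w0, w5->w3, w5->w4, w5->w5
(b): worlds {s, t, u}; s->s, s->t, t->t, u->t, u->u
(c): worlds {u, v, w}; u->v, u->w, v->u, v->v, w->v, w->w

(b), (c)

This is the axiom for a generalized confluence (Geach) condition; its first-order frame correspondent is forall x forall z (x R^2 z -> exists w (x R^2 w & z R^2 w)).
(a): fails — w3R²w1 but no w with w3R²w and w1R²w.
(b): holds.
(c): holds.
Valid on: (b), (c).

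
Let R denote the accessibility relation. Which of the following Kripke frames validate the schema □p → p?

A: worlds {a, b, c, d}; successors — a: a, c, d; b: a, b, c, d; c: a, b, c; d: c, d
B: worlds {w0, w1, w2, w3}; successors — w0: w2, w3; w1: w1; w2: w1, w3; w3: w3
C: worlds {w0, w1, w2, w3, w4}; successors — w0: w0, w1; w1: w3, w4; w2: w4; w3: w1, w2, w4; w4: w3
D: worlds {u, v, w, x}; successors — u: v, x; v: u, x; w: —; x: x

A

Frame correspondent (Sahlqvist): ∀x Rxx — i.e. reflexivity.
A: ✓.
B: fails — world w0 does not see itself.
C: fails — world w1 does not see itself.
D: fails — world u does not see itself.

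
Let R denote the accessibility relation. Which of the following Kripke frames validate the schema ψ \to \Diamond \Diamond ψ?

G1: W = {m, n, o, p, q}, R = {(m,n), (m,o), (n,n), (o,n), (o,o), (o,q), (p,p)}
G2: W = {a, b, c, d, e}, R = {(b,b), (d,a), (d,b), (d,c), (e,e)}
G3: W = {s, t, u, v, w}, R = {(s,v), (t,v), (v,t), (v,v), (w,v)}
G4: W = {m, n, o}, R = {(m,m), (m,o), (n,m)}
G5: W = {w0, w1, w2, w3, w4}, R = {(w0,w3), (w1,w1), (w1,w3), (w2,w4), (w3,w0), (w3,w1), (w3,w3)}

The schema corresponds to a generalized confluence (Geach) condition: \forall x \exists w (x = w \wedge x R^2 w).
G1: fails — at m but no w with m=w and mR²w.
G2: fails — at a but no w with a=w and aR²w.
G3: fails — at s but no w* with s=w* and sR²w*.
G4: fails — at n but no w with n=w and nR²w.
G5: fails — at w2 but no w with w2=w and w2R²w.
Valid on no frame.

none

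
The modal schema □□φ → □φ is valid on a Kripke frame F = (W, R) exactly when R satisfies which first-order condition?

Density

Suppose □□φ→□φ is valid. Take Rxy and set V(φ)={w : xR²w}. Then □□φ at x, so □φ at x, so φ at y, i.e. ∃z(Rxz∧Rzy).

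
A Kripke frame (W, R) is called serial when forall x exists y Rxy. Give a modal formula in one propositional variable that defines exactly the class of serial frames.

The condition is seriality. The D schema □p → ◇p defines it.

□p → ◇p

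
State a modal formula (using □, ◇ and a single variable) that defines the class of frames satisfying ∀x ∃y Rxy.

□ψ → ◇ψ

This is seriality; the standard corresponding axiom is D: □ψ → ◇ψ.
Suppose □ψ→◇ψ is valid. At any x set V(ψ)=W. Then □ψ at x, so ◇ψ at x, so x has a successor.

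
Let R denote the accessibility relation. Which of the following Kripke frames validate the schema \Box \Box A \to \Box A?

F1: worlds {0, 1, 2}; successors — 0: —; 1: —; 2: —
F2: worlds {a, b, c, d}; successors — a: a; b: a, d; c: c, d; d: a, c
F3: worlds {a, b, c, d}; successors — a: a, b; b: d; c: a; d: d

The schema corresponds to density: \forall x \forall y (Rxy \to \exists z (Rxz \wedge Rzy)).
F1: condition met.
F2: fails — Rbd but no z with Rbz and Rzd.
F3: condition met.

F1, F3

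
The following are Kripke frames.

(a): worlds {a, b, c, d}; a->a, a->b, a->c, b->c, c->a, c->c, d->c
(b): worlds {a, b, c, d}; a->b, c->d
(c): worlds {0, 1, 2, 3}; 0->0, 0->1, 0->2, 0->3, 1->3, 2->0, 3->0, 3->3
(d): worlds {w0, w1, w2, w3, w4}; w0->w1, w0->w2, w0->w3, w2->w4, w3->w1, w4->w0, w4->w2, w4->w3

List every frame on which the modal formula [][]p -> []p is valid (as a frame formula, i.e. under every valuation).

Frame correspondent (Sahlqvist): forall x forall y (Rxy -> exists z (Rxz & Rzy)) — i.e. density.
(a): condition met.
(b): fails — Rab but no z with Raz and Rzb.
(c): condition met.
(d): fails — Rw2w4 but no z with Rw2z and Rzw4.

(a), (c)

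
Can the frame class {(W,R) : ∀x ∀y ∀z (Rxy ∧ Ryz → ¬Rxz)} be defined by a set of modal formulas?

Not definable by any modal formula

If a class were modally definable it would be closed under surjective bounded morphisms (Goldblatt–Thomason).
The 7-cycle (worlds w0,w1,w2,w3,w4,w5,w6 with w0→w1→w2→w3→w4→w5→w6→w0) is intransitive. Mapping every world to a single reflexive point • is a surjective bounded morphism; the reflexive point is not intransitive (R••∧R•• but R••).
So no modal formula (or set of formulas) defines exactly the intransitive frames.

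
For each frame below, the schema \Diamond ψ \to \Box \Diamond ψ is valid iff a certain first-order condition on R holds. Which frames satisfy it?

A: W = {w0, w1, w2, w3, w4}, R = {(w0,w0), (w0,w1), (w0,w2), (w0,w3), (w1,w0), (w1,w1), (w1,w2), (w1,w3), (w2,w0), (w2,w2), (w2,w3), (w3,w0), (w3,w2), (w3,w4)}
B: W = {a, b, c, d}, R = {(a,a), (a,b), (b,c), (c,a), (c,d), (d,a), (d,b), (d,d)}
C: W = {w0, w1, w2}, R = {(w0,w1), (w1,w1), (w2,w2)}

C

The schema corresponds to the Euclidean property: \forall x \forall y \forall z (Rxy \wedge Rxz \to Ryz).
A: fails — Rw0w2 and Rw0w1 but not Rw2w1.
B: fails — Rab and Rab but not Rbb.
C: satisfies the condition.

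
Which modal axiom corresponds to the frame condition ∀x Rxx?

□ψ → ψ

The condition is reflexivity. The T schema □ψ → ψ defines it.
Suppose □ψ→ψ is valid. At any x set V(ψ)={w : Rxw}. Then □ψ holds at x, so ψ holds at x, i.e. Rxx.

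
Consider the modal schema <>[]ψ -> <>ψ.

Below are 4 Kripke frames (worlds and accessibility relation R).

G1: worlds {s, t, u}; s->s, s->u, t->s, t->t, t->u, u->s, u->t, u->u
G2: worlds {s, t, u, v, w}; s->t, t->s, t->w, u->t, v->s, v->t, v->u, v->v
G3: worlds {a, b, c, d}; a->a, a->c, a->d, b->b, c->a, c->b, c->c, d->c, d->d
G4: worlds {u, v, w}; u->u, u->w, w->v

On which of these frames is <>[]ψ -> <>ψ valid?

G1, G3

This is the axiom for a generalized confluence (Geach) condition; its first-order frame correspondent is forall x forall y (xRy -> exists w (yRw & xRw)).
G1: condition met.
G2: fails — sRt but no w* with tRw* and sRw*.
G3: condition met.
G4: fails — uRw but no t with wRt and uRt.
Valid on: G1, G3.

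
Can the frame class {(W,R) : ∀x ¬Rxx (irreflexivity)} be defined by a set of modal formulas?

Modal frame validity is preserved under surjective bounded morphisms.
The 3-cycle (worlds 0,1,2 with 0→1→2→0) is irreflexive, and the map sending every world to a single reflexive point • is a surjective bounded morphism (forth: every edge maps to (•,•); back: every world has a successor). So any modal formula valid on the 3-cycle is also valid on the reflexive point, which is not irreflexive.
Hence irreflexivity is not modally definable.

Not modally definable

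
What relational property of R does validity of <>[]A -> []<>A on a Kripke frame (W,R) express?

Suppose ◇□A→□◇A is valid. Take Rxy, Rxz and set V(A)={w : Ryw}. Then □A at y so ◇□A at x, so □◇A at x, so ◇A at z, giving w with Rzw and Ryw.

Convergence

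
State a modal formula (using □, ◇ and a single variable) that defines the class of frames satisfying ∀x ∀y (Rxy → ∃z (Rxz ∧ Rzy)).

The condition is density. The C4 schema □□r → □r defines it.

□□r → □r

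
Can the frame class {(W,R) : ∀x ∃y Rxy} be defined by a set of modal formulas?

The condition is seriality. A defining modal formula is □p → ◇p.
Suppose □p→◇p is valid. At any x set V(p)=W. Then □p at x, so ◇p at x, so x has a successor.

Definable; □p → ◇p defines it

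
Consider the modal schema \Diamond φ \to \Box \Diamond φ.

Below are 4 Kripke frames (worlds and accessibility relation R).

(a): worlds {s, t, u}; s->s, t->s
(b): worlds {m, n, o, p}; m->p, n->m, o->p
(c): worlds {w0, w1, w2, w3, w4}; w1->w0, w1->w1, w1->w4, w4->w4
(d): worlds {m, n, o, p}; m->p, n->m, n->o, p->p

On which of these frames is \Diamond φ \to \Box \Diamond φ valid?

(a)

Frame correspondent (Sahlqvist): \forall x \forall y \forall z (Rxy \wedge Rxz \to Ryz) — i.e. the Euclidean property.
(a): ✓.
(b): fails — Rmp and Rmp but not Rpp.
(c): fails — Rw1w0 and Rw1w1 but not Rw0w1.
(d): fails — Rno and Rno but not Roo.
Valid on: (a).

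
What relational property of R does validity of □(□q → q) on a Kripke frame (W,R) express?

This schema is the T□ axiom.
Its frame correspondent is shift-reflexivity — ∀x ∀y (Rxy → Ryy).

shift-reflexivity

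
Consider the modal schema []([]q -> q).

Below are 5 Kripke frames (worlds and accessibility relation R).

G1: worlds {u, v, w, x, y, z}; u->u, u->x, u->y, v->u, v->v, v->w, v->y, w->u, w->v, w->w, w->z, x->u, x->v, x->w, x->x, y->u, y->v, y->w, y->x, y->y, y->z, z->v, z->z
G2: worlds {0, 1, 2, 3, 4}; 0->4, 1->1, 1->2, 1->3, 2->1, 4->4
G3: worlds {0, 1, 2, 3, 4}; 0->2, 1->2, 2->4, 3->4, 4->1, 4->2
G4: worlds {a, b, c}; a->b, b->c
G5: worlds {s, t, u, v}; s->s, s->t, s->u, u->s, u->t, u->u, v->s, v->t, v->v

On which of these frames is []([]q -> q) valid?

G1

This is the axiom for shift-reflexivity; its first-order frame correspondent is forall x forall y (Rxy -> Ryy).
G1: condition met.
G2: fails — R12 but not R22.
G3: fails — R34 but not R44.
G4: fails — Rab but not Rbb.
G5: fails — Rut but not Rtt.
Valid on: G1.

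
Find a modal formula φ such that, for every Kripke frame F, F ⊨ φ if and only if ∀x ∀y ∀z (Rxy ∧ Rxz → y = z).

◇ψ → □ψ

The condition is partial functionality. The CD schema ◇ψ → □ψ defines it.
Suppose ◇ψ→□ψ is valid. Take Rxy, Rxz and set V(ψ)={y}. Then ◇ψ at x, so □ψ at x, so ψ at z, i.e. z=y.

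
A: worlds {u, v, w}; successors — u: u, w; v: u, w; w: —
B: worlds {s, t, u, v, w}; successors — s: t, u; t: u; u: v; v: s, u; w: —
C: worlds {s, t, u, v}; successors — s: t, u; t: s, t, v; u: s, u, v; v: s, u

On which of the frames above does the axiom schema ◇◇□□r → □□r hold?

C

Frame correspondent (Sahlqvist): ∀x ∀y ∀z ((xR²y ∧ xR²z) → ∃w (yR²w ∧ z = w)) — i.e. a generalized confluence (Geach) condition.
A: fails — uR²w, uR²u but no t with wR²t and u=t.
B: fails — sR²u, sR²v but no w* with uR²w* and v=w*.
C: satisfies the condition.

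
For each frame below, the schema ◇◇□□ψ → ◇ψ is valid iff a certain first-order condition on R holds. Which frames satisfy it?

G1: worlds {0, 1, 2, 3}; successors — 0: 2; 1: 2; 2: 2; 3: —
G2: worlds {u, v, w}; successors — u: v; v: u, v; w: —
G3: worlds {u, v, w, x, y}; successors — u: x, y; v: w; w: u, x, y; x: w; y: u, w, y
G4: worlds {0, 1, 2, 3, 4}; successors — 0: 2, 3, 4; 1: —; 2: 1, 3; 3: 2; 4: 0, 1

Frame correspondent (Sahlqvist): ∀x ∀y (xR²y → ∃w (yR²w ∧ xRw)) — i.e. a generalized confluence (Geach) condition.
G1: ✓.
G2: ✓.
G3: fails — vR²x but no t with xR²t and vRt.
G4: fails — 0R²1 but no w with 1R²w and 0Rw.

G1, G2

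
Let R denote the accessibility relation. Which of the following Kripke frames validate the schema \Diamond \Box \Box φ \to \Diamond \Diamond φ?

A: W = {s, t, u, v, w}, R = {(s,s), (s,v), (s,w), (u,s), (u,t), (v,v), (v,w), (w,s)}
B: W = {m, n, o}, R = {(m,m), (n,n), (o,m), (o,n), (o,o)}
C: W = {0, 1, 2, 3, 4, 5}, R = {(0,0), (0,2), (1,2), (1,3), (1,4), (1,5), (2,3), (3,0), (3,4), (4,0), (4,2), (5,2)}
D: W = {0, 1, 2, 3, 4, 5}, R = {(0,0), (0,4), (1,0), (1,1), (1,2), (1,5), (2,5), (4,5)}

B

Frame correspondent (Sahlqvist): \forall x \forall y (xRy \to \exists w (y R^2 w \wedge x R^2 w)) — i.e. a generalized confluence (Geach) condition.
A: fails — uRt but no w* with tR²w* and uR²w*.
B: holds.
C: fails — 5R2 but no w with 2R²w and 5R²w.
D: fails — 0R4 but no w with 4R²w and 0R²w.
Valid on: B.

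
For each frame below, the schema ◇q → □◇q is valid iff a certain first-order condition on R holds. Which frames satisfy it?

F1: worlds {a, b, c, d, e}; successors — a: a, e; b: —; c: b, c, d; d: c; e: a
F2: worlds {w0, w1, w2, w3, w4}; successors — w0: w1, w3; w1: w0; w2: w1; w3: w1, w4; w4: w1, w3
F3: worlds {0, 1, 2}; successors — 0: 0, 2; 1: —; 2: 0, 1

none

This is the axiom for the Euclidean property; its first-order frame correspondent is ∀x ∀y ∀z (Rxy ∧ Rxz → Ryz).
F1: fails — Rae and Rae but not Ree.
F2: fails — Rw0w1 and Rw0w1 but not Rw1w1.
F3: fails — R02 and R02 but not R22.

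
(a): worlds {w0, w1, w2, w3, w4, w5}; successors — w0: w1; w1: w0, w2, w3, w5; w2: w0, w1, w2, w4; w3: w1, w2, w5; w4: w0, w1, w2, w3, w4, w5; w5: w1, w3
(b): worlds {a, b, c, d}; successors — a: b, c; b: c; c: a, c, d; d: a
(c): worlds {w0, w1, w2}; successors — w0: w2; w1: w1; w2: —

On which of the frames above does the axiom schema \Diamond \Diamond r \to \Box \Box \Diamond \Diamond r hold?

(c)

Frame correspondent (Sahlqvist): \forall x \forall y \forall z ((x R^2 y \wedge x R^2 z) \to \exists w (y = w \wedge z R^2 w)) — i.e. a generalized confluence (Geach) condition.
(a): fails — w1R²w1, w1R²w0 but no w with w1=w and w0R²w.
(b): fails — aR²a, aR²d but no w with a=w and dR²w.
(c): satisfies the condition.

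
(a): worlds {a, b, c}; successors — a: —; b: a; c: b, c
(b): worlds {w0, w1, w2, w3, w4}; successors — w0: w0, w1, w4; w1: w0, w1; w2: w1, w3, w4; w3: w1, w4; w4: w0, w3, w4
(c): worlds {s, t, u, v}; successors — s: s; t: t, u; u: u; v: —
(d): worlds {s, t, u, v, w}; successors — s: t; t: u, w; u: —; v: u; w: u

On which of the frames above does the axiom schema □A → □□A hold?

Frame correspondent (Sahlqvist): ∀x ∀y ∀z (Rxy ∧ Ryz → Rxz) — i.e. transitivity.
(a): fails — Rcb and Rba but not Rca.
(b): fails — Rw1w0 and Rw0w4 but not Rw1w4.
(c): satisfies the condition.
(d): fails — Rst and Rtw but not Rsw.
Valid on: (c).

(c)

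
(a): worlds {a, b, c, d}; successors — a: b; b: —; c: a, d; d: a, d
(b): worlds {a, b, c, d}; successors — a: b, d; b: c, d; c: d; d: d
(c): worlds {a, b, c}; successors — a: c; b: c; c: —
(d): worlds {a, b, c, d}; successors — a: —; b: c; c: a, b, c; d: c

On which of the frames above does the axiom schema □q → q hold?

The schema corresponds to reflexivity: ∀x Rxx.
(a): fails — world a does not see itself.
(b): fails — world a does not see itself.
(c): fails — world a does not see itself.
(d): fails — world a does not see itself.
Valid on no frame.

none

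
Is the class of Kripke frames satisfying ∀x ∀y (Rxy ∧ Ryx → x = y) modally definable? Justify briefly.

Not definable by any modal formula

If a class were modally definable it would be closed under surjective bounded morphisms (Goldblatt–Thomason).
The 8-cycle (worlds w0,w1,w2,w3,w4,w5,w6,w7 with w0→w1→w2→w3→w4→w5→w6→w7→w0) is antisymmetric. Sending even-indexed worlds to a and odd-indexed worlds to b is a surjective bounded morphism onto the two-world frame with a↔b, which is not antisymmetric.
So no modal formula (or set of formulas) defines exactly the antisymmetric frames.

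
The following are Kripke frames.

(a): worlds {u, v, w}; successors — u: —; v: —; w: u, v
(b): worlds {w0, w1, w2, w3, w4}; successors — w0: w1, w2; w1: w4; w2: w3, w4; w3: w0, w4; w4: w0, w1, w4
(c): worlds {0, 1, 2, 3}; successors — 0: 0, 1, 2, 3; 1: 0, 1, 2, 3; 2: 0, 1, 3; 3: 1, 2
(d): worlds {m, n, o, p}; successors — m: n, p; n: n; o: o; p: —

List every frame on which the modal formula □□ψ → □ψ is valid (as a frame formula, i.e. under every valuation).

The schema corresponds to density: ∀x ∀y (Rxy → ∃z (Rxz ∧ Rzy)).
(a): fails — Rwu but no z with Rwz and Rzu.
(b): fails — Rw0w1 but no z with Rw0z and Rzw1.
(c): holds.
(d): fails — Rmp but no z with Rmz and Rzp.

(c)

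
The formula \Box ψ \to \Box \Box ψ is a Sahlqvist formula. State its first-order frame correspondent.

Transitivity

Suppose □ψ→□□ψ is valid. Take Rxy, Ryz and set V(ψ)={w : Rxw}. Then □ψ at x, so □□ψ at x, so □ψ at y, so ψ at z, i.e. Rxz.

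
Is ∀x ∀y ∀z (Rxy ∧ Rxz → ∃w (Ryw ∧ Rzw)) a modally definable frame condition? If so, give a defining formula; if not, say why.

This is a Sahlqvist condition; the .2 axiom ◇□r → □◇r defines it.
Suppose ◇□r→□◇r is valid. Take Rxy, Rxz and set V(r)={w : Ryw}. Then □r at y so ◇□r at x, so □◇r at x, so ◇r at z, giving w with Rzw and Ryw.

Yes — defined by ◇□r → □◇r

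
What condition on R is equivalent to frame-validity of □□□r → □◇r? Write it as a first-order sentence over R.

This is a Sahlqvist (Geach-type) schema ◇^0□^3r → □^1◇^1r.
First-order correspondent: ∀x ∀z (xRz → ∃w (xR³w ∧ zRw)).

∀x ∀z (xRz → ∃w (xR³w ∧ zRw))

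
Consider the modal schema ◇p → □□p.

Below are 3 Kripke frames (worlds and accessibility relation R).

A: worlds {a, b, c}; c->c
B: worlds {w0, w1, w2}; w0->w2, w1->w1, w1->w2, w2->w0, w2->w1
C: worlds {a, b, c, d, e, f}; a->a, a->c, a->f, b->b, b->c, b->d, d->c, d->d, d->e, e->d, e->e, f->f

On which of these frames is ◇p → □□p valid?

Frame correspondent (Sahlqvist): ∀x ∀y ∀z ((xRy ∧ xR²z) → ∃w (y = w ∧ z = w)) — i.e. a generalized confluence (Geach) condition.
A: ✓.
B: fails — w0Rw2, w0R²w0 but w2 ≠ w0.
C: fails — aRa, aR²c but a ≠ c.

A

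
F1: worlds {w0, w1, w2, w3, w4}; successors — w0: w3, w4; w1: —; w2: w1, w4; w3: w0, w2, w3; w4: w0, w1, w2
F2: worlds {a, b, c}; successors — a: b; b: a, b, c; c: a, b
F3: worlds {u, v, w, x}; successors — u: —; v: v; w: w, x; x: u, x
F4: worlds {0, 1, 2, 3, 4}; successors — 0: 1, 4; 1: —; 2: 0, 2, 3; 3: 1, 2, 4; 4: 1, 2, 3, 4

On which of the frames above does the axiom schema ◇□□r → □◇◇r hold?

F2

This is the axiom for a generalized confluence (Geach) condition; its first-order frame correspondent is ∀x ∀y ∀z ((xRy ∧ xRz) → ∃w (yR²w ∧ zR²w)).
F1: fails — w2Rw1, w2Rw1 but no w with w1R²w and w1R²w.
F2: holds.
F3: fails — xRu, xRu but no t with uR²t and uR²t.
F4: fails — 0R1, 0R1 but no w with 1R²w and 1R²w.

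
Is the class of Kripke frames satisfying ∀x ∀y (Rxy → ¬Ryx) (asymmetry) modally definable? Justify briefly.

No — not modally definable

Modal frame validity is preserved under surjective bounded morphisms.
The 4-cycle (worlds 0,1,2,3 with 0→1→2→3→0) is asymmetric. Mapping every world to a single reflexive point • is a surjective bounded morphism, and the reflexive point is not asymmetric (R•• but asymmetry requires ¬R••).
So the class is not modally definable.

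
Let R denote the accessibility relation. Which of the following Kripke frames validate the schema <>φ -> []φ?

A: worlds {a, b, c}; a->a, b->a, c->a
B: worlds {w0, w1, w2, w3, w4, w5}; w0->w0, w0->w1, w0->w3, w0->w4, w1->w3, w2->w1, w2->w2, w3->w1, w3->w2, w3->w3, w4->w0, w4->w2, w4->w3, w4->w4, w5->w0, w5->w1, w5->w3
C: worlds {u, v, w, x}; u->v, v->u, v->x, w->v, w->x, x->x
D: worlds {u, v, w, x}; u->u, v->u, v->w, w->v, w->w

A

The schema corresponds to partial functionality: forall x forall y forall z (Rxy & Rxz -> y = z).
A: satisfies the condition.
B: fails — w0 sees both w0 and w1.
C: fails — v sees both u and x.
D: fails — v sees both u and w.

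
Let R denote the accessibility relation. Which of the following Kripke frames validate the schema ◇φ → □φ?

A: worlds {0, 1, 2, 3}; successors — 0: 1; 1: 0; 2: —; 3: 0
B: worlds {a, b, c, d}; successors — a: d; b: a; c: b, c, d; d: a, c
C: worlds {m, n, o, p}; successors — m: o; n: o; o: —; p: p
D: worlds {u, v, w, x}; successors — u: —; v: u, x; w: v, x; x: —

A, C

The schema corresponds to partial functionality: ∀x ∀y ∀z (Rxy ∧ Rxz → y = z).
A: satisfies the condition.
B: fails — c sees both b and c.
C: satisfies the condition.
D: fails — v sees both u and x.
Valid on: A, C.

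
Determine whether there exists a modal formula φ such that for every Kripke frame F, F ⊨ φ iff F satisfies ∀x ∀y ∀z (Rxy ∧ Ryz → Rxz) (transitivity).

This is a Sahlqvist condition; the 4 axiom □p → □□p defines it.
Suppose □p→□□p is valid. Take Rxy, Ryz and set V(p)={w : Rxw}. Then □p at x, so □□p at x, so □p at y, so p at z, i.e. Rxz.

Definable; □p → □□p defines it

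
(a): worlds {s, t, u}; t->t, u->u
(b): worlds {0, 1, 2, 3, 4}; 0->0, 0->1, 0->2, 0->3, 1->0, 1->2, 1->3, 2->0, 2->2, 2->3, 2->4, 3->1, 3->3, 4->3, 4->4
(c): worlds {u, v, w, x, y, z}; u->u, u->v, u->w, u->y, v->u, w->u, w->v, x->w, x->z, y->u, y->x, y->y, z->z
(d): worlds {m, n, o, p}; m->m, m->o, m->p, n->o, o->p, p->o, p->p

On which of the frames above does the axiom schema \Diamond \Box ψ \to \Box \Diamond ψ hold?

The schema corresponds to convergence: \forall x \forall y \forall z (Rxy \wedge Rxz \to \exists w (Ryw \wedge Rzw)).
(a): ✓.
(b): ✓.
(c): fails — Rxw and Rxz but w and z have no common successor.
(d): ✓.
Valid on: (a), (b), (d).

(a), (b), (d)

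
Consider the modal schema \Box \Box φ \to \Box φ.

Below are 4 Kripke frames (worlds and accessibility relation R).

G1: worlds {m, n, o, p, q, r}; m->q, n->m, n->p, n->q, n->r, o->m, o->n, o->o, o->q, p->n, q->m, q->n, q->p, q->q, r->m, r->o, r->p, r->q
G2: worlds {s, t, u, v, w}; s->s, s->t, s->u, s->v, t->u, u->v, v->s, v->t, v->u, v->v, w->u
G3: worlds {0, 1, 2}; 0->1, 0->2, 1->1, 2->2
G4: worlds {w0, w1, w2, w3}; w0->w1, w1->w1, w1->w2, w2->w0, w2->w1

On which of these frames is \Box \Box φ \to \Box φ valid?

Frame correspondent (Sahlqvist): \forall x \forall y (Rxy \to \exists z (Rxz \wedge Rzy)) — i.e. density.
G1: fails — Rnr but no z with Rnz and Rzr.
G2: fails — Rwu but no z with Rwz and Rzu.
G3: condition met.
G4: fails — Rw2w0 but no z with Rw2z and Rzw0.
Valid on: G3.

G3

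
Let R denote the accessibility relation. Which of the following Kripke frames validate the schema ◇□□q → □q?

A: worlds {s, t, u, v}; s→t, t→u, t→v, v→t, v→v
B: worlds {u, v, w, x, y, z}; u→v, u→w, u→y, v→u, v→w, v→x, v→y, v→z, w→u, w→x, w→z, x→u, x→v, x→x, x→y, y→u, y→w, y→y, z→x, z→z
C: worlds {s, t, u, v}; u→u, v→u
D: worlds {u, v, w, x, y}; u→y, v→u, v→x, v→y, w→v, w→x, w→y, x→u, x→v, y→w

This is the axiom for a generalized confluence (Geach) condition; its first-order frame correspondent is ∀x ∀y ∀z ((xRy ∧ xRz) → ∃w (yR²w ∧ z = w)).
A: fails — tRu, tRu but no w with uR²w and u=w.
B: fails — vRz, vRw but no t with zR²t and w=t.
C: ✓.
D: fails — vRu, vRu but no t with uR²t and u=t.

C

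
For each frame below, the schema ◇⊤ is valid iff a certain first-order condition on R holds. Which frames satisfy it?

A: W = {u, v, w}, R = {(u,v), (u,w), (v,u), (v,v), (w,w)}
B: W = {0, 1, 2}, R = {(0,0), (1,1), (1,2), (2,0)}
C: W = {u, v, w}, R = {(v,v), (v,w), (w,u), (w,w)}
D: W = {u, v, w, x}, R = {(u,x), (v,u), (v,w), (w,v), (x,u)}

A, B, D

This is the axiom for seriality; its first-order frame correspondent is ∀x ∃y Rxy.
A: holds.
B: holds.
C: fails — world u has no successor.
D: holds.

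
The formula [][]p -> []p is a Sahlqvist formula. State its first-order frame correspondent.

Density

Suppose □□p→□p is valid. Take Rxy and set V(p)={w : xR²w}. Then □□p at x, so □p at x, so p at y, i.e. ∃z(Rxz∧Rzy).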